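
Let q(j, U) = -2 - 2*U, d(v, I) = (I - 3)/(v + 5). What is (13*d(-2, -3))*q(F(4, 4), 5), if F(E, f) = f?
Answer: 312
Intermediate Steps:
d(v, I) = (-3 + I)/(5 + v)
(13*d(-2, -3))*q(F(4, 4), 5) = (13*((-3 - 3)/(5 - 2)))*(-2 - 2*5) = (13*(-6/3))*(-2 - 10) = (13*((⅓)*(-6)))*(-12) = (13*(-2))*(-12) = -26*(-12) = 312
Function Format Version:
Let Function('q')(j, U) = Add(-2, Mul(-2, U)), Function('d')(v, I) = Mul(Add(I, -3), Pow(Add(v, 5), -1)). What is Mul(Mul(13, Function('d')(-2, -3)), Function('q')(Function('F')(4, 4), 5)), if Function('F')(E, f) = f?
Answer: 312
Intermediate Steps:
Function('d')(v, I) = Mul(Pow(Add(5, v), -1), Add(-3, I)) (Function('d')(v, I) = Mul(Add(-3, I), Pow(Add(5, v), -1)) = Mul(Pow(Add(5, v), -1), Add(-3, I)))
Mul(Mul(13, Function('d')(-2, -3)), Function('q')(Function('F')(4, 4), 5)) = Mul(Mul(13, Mul(Pow(Add(5, -2), -1), Add(-3, -3))), Add(-2, Mul(-2, 5))) = Mul(Mul(13, Mul(Pow(3, -1), -6)), Add(-2, -10)) = Mul(Mul(13, Mul(Rational(1, 3), -6)), -12) = Mul(Mul(13, -2), -12) = Mul(-26, -12) = 312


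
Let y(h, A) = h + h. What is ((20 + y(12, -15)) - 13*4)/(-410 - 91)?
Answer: 8/501 ≈ 0.015968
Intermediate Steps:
y(h, A) = 2*h
((20 + y(12, -15)) - 13*4)/(-410 - 91) = ((20 + 2*12) - 13*4)/(-410 - 91) = ((20 + 24) - 52)/(-501) = (44 - 52)*(-1/501) = -8*(-1/501) = 8/501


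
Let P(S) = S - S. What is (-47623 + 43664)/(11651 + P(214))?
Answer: -3959/11651 ≈ -0.33980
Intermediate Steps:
P(S) = 0
(-47623 + 43664)/(11651 + P(214)) = (-47623 + 43664)/(11651 + 0) = -3959/11651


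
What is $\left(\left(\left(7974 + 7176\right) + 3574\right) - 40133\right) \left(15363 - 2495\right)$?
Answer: $-275491012$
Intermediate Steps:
$\left(\left(\left(7974 + 7176\right) + 3574\right) - 40133\right) \left(15363 - 2495\right) = \left(\left(15150 + 3574\right) - 40133\right) 12868 = \left(18724 - 40133\right) 12868 = \left(-21409\right) 12868 = -275491012$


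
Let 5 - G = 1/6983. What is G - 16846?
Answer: -117600704/6983 ≈ -16841.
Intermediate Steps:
G = 34914/6983 (G = 5 - 1/6983 = 34914/6983 ≈ 4.9999)
G - 16846 = 34914/6983 - 16846 = -117600704/6983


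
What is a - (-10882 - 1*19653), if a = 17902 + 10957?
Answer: 59394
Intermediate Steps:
a = 28859
a - (-10882 - 1*19653) = 28859 - (-10882 - 1*19653) = 28859 - (-10882 - 19653) = 28859 - 1*(-30535) = 28859 + 30535 = 59394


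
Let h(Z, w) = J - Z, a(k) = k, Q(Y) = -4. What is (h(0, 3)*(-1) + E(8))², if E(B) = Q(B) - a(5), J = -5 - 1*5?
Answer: 1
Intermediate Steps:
J = -10 (J = -5 - 5 = -10)
h(Z, w) = -10 - Z
E(B) = -9 (E(B) = -4 - 1*5 = -4 - 5 = -9)
(h(0, 3)*(-1) + E(8))² = ((-10 - 1*0)*(-1) - 9)² = ((-10 + 0)*(-1) - 9)² = (-10*(-1) - 9)² = (10 - 9)² = 1² = 1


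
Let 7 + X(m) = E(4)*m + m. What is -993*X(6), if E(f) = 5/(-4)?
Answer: 16881/2 ≈ 8440.5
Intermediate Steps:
E(f) = -5/4 (E(f) = 5*(-1/4) = -5/4)
X(m) = -7 - m/4 (X(m) = -7 + (-5*m/4 + m) = -7 - m/4)
-993*X(6) = -993*(-7 - 1/4*6) = -993*(-7 - 3/2) = -993*(-17)/2 = -331*(-51/2) = 16881/2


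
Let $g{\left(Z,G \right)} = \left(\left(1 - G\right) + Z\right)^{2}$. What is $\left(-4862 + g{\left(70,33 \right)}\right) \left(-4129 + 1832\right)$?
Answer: $7851146$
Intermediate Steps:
$g{\left(Z,G \right)} = \left(1 + Z - G\right)^{2}$
$\left(-4862 + g{\left(70,33 \right)}\right) \left(-4129 + 1832\right) = \left(-4862 + \left(1 + 70 - 33\right)^{2}\right) \left(-4129 + 1832\right) = \left(-4862 + \left(1 + 70 - 33\right)^{2}\right) \left(-2297\right) = \left(-4862 + 38^{2}\right) \left(-2297\right) = \left(-4862 + 1444\right) \left(-2297\right) = \left(-3418\right) \left(-2297\right) = 7851146$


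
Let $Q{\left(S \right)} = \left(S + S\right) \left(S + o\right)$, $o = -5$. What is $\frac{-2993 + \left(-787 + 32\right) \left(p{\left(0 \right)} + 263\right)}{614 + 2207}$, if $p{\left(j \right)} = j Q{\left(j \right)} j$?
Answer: $- \frac{28794}{403} \approx -71.449$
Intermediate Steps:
$Q{\left(S \right)} = 2 S \left(-5 + S\right)$ ($Q{\left(S \right)} = \left(S + S\right) \left(S - 5\right) = 2 S \left(-5 + S\right)$)
$p{\left(j \right)} = 2 j^{3} \left(-5 + j\right)$ ($p{\left(j \right)} = j 2 j \left(-5 + j\right) j = 2 j^{2} \left(-5 + j\right) j = 2 j^{3} \left(-5 + j\right)$)
$\frac{-2993 + \left(-787 + 32\right) \left(p{\left(0 \right)} + 263\right)}{614 + 2207} = \frac{-2993 + \left(-787 + 32\right) \left(2 \cdot 0^{3} \left(-5 + 0\right) + 263\right)}{614 + 2207} = \frac{-2993 - 755 \left(2 \cdot 0 \left(-5\right) + 263\right)}{2821} = \left(-2993 - 755 \left(0 + 263\right)\right) \frac{1}{2821} = \left(-2993 - 198565\right) \frac{1}{2821} = \left(-201558\right) \frac{1}{2821} = - \frac{28794}{403}$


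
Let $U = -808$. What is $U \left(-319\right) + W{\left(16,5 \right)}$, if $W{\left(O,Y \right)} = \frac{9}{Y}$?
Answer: $\frac{1288769}{5} \approx 2.5775 \cdot 10^{5}$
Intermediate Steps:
$U \left(-319\right) + W{\left(16,5 \right)} = \left(-808\right) \left(-319\right) + \frac{9}{5} = 257752 + 9 \cdot \frac{1}{5} = 257752 + \frac{9}{5} = \frac{1288769}{5}$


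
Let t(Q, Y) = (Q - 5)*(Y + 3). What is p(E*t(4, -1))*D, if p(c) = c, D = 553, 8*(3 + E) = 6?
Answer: 4977/2 ≈ 2488.5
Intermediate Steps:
E = -9/4 (E = -3 + (⅛)*6 = -3 + ¾ = -9/4 ≈ -2.2500)
t(Q, Y) = (-5 + Q)*(3 + Y)
p(E*t(4, -1))*D = -9*(-15 - 5*(-1) + 3*4 + 4*(-1))/4*553 = -9*(-15 + 5 + 12 - 4)/4*553 = -9/4*(-2)*553 = (9/2)*553 = 4977/2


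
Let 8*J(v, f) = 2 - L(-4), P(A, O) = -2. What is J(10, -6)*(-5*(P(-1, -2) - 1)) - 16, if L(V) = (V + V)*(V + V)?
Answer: -529/4 ≈ -132.25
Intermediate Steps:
L(V) = 4*V² (L(V) = (2*V)*(2*V) = 4*V²)
J(v, f) = -31/4 (J(v, f) = (2 - 4*(-4)²)/8 = (2 - 4*16)/8 = (2 - 1*64)/8 = (2 - 64)/8 = (⅛)*(-62) = -31/4)
J(10, -6)*(-5*(P(-1, -2) - 1)) - 16 = -(-155)*(-2 - 1)/4 - 16 = -(-155)*(-3)/4 - 16 = -31/4*15 - 16 = -465/4 - 16 = -529/4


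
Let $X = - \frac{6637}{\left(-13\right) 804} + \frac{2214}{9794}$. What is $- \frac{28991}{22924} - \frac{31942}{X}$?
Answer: $- \frac{3407251021337125}{91845533252} \approx -37098.0$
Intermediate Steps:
$X = \frac{44071753}{51183444}$ ($X = - \frac{6637}{-10452} + 2214 \cdot \frac{1}{9794} = \left(-6637\right) \left(- \frac{1}{10452}\right) + \frac{1107}{4897} = \frac{6637}{10452} + \frac{1107}{4897} = \frac{44071753}{51183444} \approx 0.86105$)
$- \frac{28991}{22924} - \frac{31942}{X} = - \frac{28991}{22924} - \frac{31942}{\frac{44071753}{51183444}} = \left(-28991\right) \frac{1}{22924} - \frac{1634901568248}{44071753} = - \frac{28991}{22924} - \frac{1634901568248}{44071753} = - \frac{3407251021337125}{91845533252}$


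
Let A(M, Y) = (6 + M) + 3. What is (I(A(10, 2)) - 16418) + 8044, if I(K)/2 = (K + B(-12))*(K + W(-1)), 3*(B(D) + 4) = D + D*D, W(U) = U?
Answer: -6250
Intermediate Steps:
B(D) = -4 + D/3 + D²/3 (B(D) = -4 + (D + D*D)/3 = -4 + (D + D²)/3 = -4 + (D/3 + D²/3) = -4 + D/3 + D²/3)
A(M, Y) = 9 + M
I(K) = 2*(-1 + K)*(40 + K) (I(K) = 2*((K + (-4 + (⅓)*(-12) + (⅓)*(-12)²))*(K - 1)) = 2*((K + (-4 - 4 + (⅓)*144))*(-1 + K)) = 2*((K + (-4 - 4 + 48))*(-1 + K)) = 2*((K + 40)*(-1 + K)) = 2*((40 + K)*(-1 + K)) = 2*((-1 + K)*(40 + K)) = 2*(-1 + K)*(40 + K))
(I(A(10, 2)) - 16418) + 8044 = ((-80 + 2*(9 + 10)² + 78*(9 + 10)) - 16418) + 8044 = ((-80 + 2*19² + 78*19) - 16418) + 8044 = ((-80 + 2*361 + 1482) - 16418) + 8044 = ((-80 + 722 + 1482) - 16418) + 8044 = (2124 - 16418) + 8044 = -14294 + 8044 = -6250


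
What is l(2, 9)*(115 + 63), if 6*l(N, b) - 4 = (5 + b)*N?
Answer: 2848/3 ≈ 949.33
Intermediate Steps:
l(N, b) = ⅔ + N*(5 + b)/6 (l(N, b) = ⅔ + ((5 + b)*N)/6 = ⅔ + (N*(5 + b))/6 = ⅔ + N*(5 + b)/6)
l(2, 9)*(115 + 63) = (⅔ + (⅚)*2 + (⅙)*2*9)*(115 + 63) = (⅔ + 5/3 + 3)*178 = (16/3)*178 = 2848/3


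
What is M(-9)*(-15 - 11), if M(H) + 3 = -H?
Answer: -156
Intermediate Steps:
M(H) = -3 - H
M(-9)*(-15 - 11) = (-3 - 1*(-9))*(-15 - 11) = (-3 + 9)*(-26) = 6*(-26) = -156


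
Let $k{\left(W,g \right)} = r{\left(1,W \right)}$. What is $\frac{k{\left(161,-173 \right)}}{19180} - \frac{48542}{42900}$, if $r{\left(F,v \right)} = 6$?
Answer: $- \frac{894979}{791175} \approx -1.1312$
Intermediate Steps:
$k{\left(W,g \right)} = 6$
$\frac{k{\left(161,-173 \right)}}{19180} - \frac{48542}{42900} = \frac{6}{19180} - \frac{48542}{42900} = 6 \cdot \frac{1}{19180} - \frac{1867}{1650} = \frac{3}{9590} - \frac{1867}{1650} = - \frac{894979}{791175}$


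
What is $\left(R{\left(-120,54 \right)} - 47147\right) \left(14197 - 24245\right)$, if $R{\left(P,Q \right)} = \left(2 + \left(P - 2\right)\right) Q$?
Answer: $538844096$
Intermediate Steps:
$R{\left(P,Q \right)} = P Q$ ($R{\left(P,Q \right)} = \left(2 + \left(-2 + P\right)\right) Q = P Q$)
$\left(R{\left(-120,54 \right)} - 47147\right) \left(14197 - 24245\right) = \left(\left(-120\right) 54 - 47147\right) \left(14197 - 24245\right) = \left(-6480 - 47147\right) \left(-10048\right) = \left(-53627\right) \left(-10048\right) = 538844096$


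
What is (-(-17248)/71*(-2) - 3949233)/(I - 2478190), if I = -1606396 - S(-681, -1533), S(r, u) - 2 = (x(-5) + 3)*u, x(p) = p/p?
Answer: 280430039/289570376 ≈ 0.96844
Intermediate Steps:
x(p) = 1
S(r, u) = 2 + 4*u (S(r, u) = 2 + (1 + 3)*u = 2 + 4*u)
I = -1600266 (I = -1606396 - (2 + 4*(-1533)) = -1606396 - (2 - 6132) = -1606396 - 1*(-6130) = -1606396 + 6130 = -1600266)
(-(-17248)/71*(-2) - 3949233)/(I - 2478190) = (-(-17248)/71*(-2) - 3949233)/(-1600266 - 2478190) = (-(-17248)/71*(-2) - 3949233)/(-4078456) = (-112*(-154/71)*(-2) - 3949233)*(-1/4078456) = ((17248/71)*(-2) - 3949233)*(-1/4078456) = (-34496/71 - 3949233)*(-1/4078456) = -280430039/71*(-1/4078456) = 280430039/289570376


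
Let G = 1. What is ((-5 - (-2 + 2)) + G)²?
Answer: 16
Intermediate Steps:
((-5 - (-2 + 2)) + G)² = ((-5 - (-2 + 2)) + 1)² = ((-5 - 1*0) + 1)² = ((-5 + 0) + 1)² = (-5 + 1)² = (-4)² = 16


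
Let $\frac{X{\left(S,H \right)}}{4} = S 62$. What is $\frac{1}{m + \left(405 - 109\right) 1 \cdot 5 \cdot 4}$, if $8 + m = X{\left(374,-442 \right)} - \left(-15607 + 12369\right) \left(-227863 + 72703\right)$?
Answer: $- \frac{1}{502309416} \approx -1.9908 \cdot 10^{-9}$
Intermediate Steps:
$X{\left(S,H \right)} = 248 S$ ($X{\left(S,H \right)} = 4 S 62 = 4 \cdot 62 S = 248 S$)
$m = -502315336$ ($m = -8 + \left(248 \cdot 374 - \left(-15607 + 12369\right) \left(-227863 + 72703\right)\right) = -8 + \left(92752 - \left(-3238\right) \left(-155160\right)\right) = -8 + \left(92752 - 502408080\right) = -8 - 502315328 = -502315336$)
$\frac{1}{m + \left(405 - 109\right) 1 \cdot 5 \cdot 4} = \frac{1}{-502315336 + \left(405 - 109\right) 1 \cdot 5 \cdot 4} = \frac{1}{-502315336 + \left(405 + \left(-203 + 94\right)\right) 5 \cdot 4} = \frac{1}{-502315336 + \left(405 - 109\right) 20} = \frac{1}{-502315336 + 296 \cdot 20} = \frac{1}{-502315336 + 5920} = \frac{1}{-502309416} = - \frac{1}{502309416}$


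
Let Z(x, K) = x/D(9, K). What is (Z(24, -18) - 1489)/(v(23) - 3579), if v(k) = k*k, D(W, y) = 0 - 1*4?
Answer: 299/610 ≈ 0.49016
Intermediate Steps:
D(W, y) = -4 (D(W, y) = 0 - 4 = -4)
v(k) = k**2
Z(x, K) = -x/4 (Z(x, K) = x/(-4) = x*(-1/4) = -x/4)
(Z(24, -18) - 1489)/(v(23) - 3579) = (-1/4*24 - 1489)/(23**2 - 3579) = (-6 - 1489)/(529 - 3579) = -1495/(-3050) = -1495*(-1/3050) = 299/610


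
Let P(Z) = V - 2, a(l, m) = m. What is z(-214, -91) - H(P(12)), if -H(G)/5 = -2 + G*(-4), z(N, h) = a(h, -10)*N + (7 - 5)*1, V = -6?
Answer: 2292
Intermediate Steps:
P(Z) = -8 (P(Z) = -6 - 2 = -8)
z(N, h) = 2 - 10*N (z(N, h) = -10*N + (7 - 5)*1 = -10*N + 2*1 = -10*N + 2 = 2 - 10*N)
H(G) = 10 + 20*G (H(G) = -5*(-2 + G*(-4)) = -5*(-2 - 4*G) = 10 + 20*G)
z(-214, -91) - H(P(12)) = (2 - 10*(-214)) - (10 + 20*(-8)) = (2 + 2140) - (10 - 160) = 2142 - 1*(-150) = 2142 + 150 = 2292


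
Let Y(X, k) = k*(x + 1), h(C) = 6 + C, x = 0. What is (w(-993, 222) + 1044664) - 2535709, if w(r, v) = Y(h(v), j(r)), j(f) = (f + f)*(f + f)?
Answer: 2453151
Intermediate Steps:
j(f) = 4*f**2 (j(f) = (2*f)*(2*f) = 4*f**2)
Y(X, k) = k (Y(X, k) = k*(0 + 1) = k*1 = k)
w(r, v) = 4*r**2
(w(-993, 222) + 1044664) - 2535709 = (4*(-993)**2 + 1044664) - 2535709 = (4*986049 + 1044664) - 2535709 = (3944196 + 1044664) - 2535709 = 4988860 - 2535709 = 2453151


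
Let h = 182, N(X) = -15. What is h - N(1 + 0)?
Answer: 197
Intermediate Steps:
h - N(1 + 0) = 182 - 1*(-15) = 182 + 15 = 197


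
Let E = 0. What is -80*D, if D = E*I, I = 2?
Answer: 0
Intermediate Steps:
D = 0 (D = 0*2 = 0)
-80*D = -80*0 = 0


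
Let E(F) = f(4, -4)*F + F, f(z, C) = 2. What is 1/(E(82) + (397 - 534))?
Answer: 1/109 ≈ 0.0091743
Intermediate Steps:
E(F) = 3*F (E(F) = 2*F + F = 3*F)
1/(E(82) + (397 - 534)) = 1/(3*82 + (397 - 534)) = 1/(246 - 137) = 1/109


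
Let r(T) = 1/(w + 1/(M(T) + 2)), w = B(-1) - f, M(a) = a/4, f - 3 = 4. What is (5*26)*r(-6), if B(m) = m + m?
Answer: -130/7 ≈ -18.571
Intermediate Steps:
f = 7 (f = 3 + 4 = 7)
M(a) = a/4 (M(a) = a*(¼) = a/4)
B(m) = 2*m
w = -9 (w = 2*(-1) - 1*7 = -2 - 7 = -9)
r(T) = 1/(-9 + 1/(2 + T/4)) (r(T) = 1/(-9 + 1/(T/4 + 2)) = 1/(-9 + 1/(2 + T/4)))
(5*26)*r(-6) = (5*26)*((-8 - 1*(-6))/(68 + 9*(-6))) = 130*((-8 + 6)/(68 - 54)) = 130*(-2/14) = 130*((1/14)*(-2)) = 130*(-⅐) = -130/7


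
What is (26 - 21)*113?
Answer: 565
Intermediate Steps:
(26 - 21)*113 = 5*113 = 565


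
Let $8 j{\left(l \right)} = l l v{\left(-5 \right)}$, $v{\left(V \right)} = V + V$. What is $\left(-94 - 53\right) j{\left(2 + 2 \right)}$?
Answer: $2940$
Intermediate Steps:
$v{\left(V \right)} = 2 V$
$j{\left(l \right)} = - \frac{5 l^{2}}{4}$ ($j{\left(l \right)} = \frac{l l 2 \left(-5\right)}{8} = \frac{l^{2} \left(-10\right)}{8} = \frac{\left(-10\right) l^{2}}{8} = - \frac{5 l^{2}}{4}$)
$\left(-94 - 53\right) j{\left(2 + 2 \right)} = \left(-94 - 53\right) \left(- \frac{5 \left(2 + 2\right)^{2}}{4}\right) = - 147 \left(- \frac{5 \cdot 4^{2}}{4}\right) = - 147 \left(\left(- \frac{5}{4}\right) 16\right) = \left(-147\right) \left(-20\right) = 2940$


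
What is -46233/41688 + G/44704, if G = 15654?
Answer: -9820945/12941808 ≈ -0.75885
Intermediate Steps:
-46233/41688 + G/44704 = -46233/41688 + 15654/44704 = -46233*1/41688 + 15654*(1/44704) = -5137/4632 + 7827/22352 = -9820945/12941808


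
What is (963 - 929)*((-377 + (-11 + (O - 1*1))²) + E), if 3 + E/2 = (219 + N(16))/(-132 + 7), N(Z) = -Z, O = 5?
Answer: -1433304/125 ≈ -11466.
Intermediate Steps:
E = -1156/125 (E = -6 + 2*((219 - 1*16)/(-132 + 7)) = -6 + 2*((219 - 16)/(-125)) = -6 + 2*(203*(-1/125)) = -6 + 2*(-203/125) = -6 - 406/125 = -1156/125 ≈ -9.2480)
(963 - 929)*((-377 + (-11 + (O - 1*1))²) + E) = (963 - 929)*((-377 + (-11 + (5 - 1*1))²) - 1156/125) = 34*((-377 + (-11 + (5 - 1))²) - 1156/125) = 34*((-377 + (-11 + 4)²) - 1156/125) = 34*((-377 + (-7)²) - 1156/125) = 34*((-377 + 49) - 1156/125) = 34*(-328 - 1156/125) = 34*(-42156/125) = -1433304/125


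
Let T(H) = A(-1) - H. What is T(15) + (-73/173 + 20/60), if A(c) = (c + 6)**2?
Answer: 5144/519 ≈ 9.9114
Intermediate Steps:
A(c) = (6 + c)**2
T(H) = 25 - H (T(H) = (6 - 1)**2 - H = 5**2 - H = 25 - H)
T(15) + (-73/173 + 20/60) = (25 - 1*15) + (-73/173 + 20/60) = (25 - 15) + (-73*1/173 + 20*(1/60)) = 10 + (-73/173 + 1/3) = 10 - 46/519 = 5144/519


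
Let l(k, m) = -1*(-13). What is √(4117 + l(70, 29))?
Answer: √4130 ≈ 64.265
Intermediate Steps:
l(k, m) = 13
√(4117 + l(70, 29)) = √(4117 + 13) = √4130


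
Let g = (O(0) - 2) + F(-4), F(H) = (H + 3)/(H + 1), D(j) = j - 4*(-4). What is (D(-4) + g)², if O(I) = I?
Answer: 961/9 ≈ 106.78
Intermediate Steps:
D(j) = 16 + j (D(j) = j + 16 = 16 + j)
F(H) = (3 + H)/(1 + H)
g = -5/3 (g = (0 - 2) + (3 - 4)/(1 - 4) = -2 - 1/(-3) = -2 - ⅓*(-1) = -2 + ⅓ = -5/3 ≈ -1.6667)
(D(-4) + g)² = ((16 - 4) - 5/3)² = (12 - 5/3)² = (31/3)² = 961/9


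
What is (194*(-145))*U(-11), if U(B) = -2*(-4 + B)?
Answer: -843900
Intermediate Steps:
U(B) = 8 - 2*B
(194*(-145))*U(-11) = (194*(-145))*(8 - 2*(-11)) = -28130*(8 + 22) = -28130*30 = -843900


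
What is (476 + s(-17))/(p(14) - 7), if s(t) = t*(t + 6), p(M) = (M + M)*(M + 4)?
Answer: 663/497 ≈ 1.3340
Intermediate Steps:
p(M) = 2*M*(4 + M) (p(M) = (2*M)*(4 + M) = 2*M*(4 + M))
s(t) = t*(6 + t)
(476 + s(-17))/(p(14) - 7) = (476 - 17*(6 - 17))/(2*14*(4 + 14) - 7) = (476 - 17*(-11))/(2*14*18 - 7) = (476 + 187)/(504 - 7) = 663/497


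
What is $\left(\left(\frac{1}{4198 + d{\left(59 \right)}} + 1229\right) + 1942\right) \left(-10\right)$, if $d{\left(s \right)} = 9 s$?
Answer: $- \frac{149956600}{4729} \approx -31710.0$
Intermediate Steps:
$\left(\left(\frac{1}{4198 + d{\left(59 \right)}} + 1229\right) + 1942\right) \left(-10\right) = \left(\left(\frac{1}{4198 + 9 \cdot 59} + 1229\right) + 1942\right) \left(-10\right) = \left(\left(\frac{1}{4198 + 531} + 1229\right) + 1942\right) \left(-10\right) = \left(\left(\frac{1}{4729} + 1229\right) + 1942\right) \left(-10\right) = \left(\frac{5811942}{4729} + 1942\right) \left(-10\right) = \frac{14995660}{4729} \left(-10\right) = - \frac{149956600}{4729}$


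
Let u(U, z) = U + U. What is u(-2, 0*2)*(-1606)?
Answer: 6424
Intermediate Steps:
u(U, z) = 2*U
u(-2, 0*2)*(-1606) = (2*(-2))*(-1606) = -4*(-1606) = 6424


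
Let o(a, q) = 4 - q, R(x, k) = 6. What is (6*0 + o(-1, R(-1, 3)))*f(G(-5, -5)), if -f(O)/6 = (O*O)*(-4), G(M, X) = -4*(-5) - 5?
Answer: -10800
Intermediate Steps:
G(M, X) = 15 (G(M, X) = 20 - 5 = 15)
f(O) = 24*O² (f(O) = -6*O*O*(-4) = -6*O²*(-4) = -(-24)*O² = 24*O²)
(6*0 + o(-1, R(-1, 3)))*f(G(-5, -5)) = (6*0 + (4 - 1*6))*(24*15²) = (0 + (4 - 6))*(24*225) = (0 - 2)*5400 = -2*5400 = -10800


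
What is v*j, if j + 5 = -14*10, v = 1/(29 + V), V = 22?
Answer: -145/51 ≈ -2.8431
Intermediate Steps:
v = 1/51 (v = 1/(29 + 22) = 1/51 ≈ 0.019608)
j = -145 (j = -5 - 14*10 = -5 - 140 = -145)
v*j = (1/51)*(-145) = -145/51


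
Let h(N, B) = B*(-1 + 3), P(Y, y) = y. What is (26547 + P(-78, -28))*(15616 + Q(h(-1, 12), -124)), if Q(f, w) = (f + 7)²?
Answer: 439605463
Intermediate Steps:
h(N, B) = 2*B (h(N, B) = B*2 = 2*B)
Q(f, w) = (7 + f)²
(26547 + P(-78, -28))*(15616 + Q(h(-1, 12), -124)) = (26547 - 28)*(15616 + (7 + 2*12)²) = 26519*(15616 + (7 + 24)²) = 26519*(15616 + 31²) = 26519*(15616 + 961) = 26519*16577 = 439605463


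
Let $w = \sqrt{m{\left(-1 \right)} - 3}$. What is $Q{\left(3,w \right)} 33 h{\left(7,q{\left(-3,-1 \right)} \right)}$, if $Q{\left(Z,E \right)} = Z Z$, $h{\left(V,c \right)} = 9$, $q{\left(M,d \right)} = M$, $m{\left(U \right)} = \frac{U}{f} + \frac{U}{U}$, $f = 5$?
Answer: $2673$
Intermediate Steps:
$m{\left(U \right)} = 1 + \frac{U}{5}$ ($m{\left(U \right)} = \frac{U}{5} + \frac{U}{U} = U \frac{1}{5} + 1 = \frac{U}{5} + 1 = 1 + \frac{U}{5}$)
$w = \frac{i \sqrt{55}}{5}$ ($w = \sqrt{\left(1 + \frac{1}{5} \left(-1\right)\right) - 3} = \sqrt{\left(1 - \frac{1}{5}\right) - 3} = \sqrt{\frac{4}{5} - 3} = \sqrt{- \frac{11}{5}} = \frac{i \sqrt{55}}{5} \approx 1.4832 i$)
$Q{\left(Z,E \right)} = Z^{2}$
$Q{\left(3,w \right)} 33 h{\left(7,q{\left(-3,-1 \right)} \right)} = 3^{2} \cdot 33 \cdot 9 = 9 \cdot 33 \cdot 9 = 297 \cdot 9 = 2673$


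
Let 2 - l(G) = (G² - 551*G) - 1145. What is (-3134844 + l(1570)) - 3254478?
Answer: -7988005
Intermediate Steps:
l(G) = 1147 - G² + 551*G (l(G) = 2 - ((G² - 551*G) - 1145) = 2 - (-1145 + G² - 551*G) = 2 + (1145 - G² + 551*G) = 1147 - G² + 551*G)
(-3134844 + l(1570)) - 3254478 = (-3134844 + (1147 - 1*1570² + 551*1570)) - 3254478 = (-3134844 + (1147 - 1*2464900 + 865070)) - 3254478 = (-3134844 + (1147 - 2464900 + 865070)) - 3254478 = (-3134844 - 1598683) - 3254478 = -4733527 - 3254478 = -7988005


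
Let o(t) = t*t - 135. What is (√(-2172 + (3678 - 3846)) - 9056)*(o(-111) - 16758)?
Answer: 41404032 - 27432*I*√65 ≈ 4.1404e+7 - 2.2116e+5*I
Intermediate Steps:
o(t) = -135 + t² (o(t) = t² - 135 = -135 + t²)
(√(-2172 + (3678 - 3846)) - 9056)*(o(-111) - 16758) = (√(-2172 + (3678 - 3846)) - 9056)*((-135 + (-111)²) - 16758) = (√(-2172 - 168) - 9056)*((-135 + 12321) - 16758) = (√(-2340) - 9056)*(12186 - 16758) = (6*I*√65 - 9056)*(-4572) = (-9056 + 6*I*√65)*(-4572) = 41404032 - 27432*I*√65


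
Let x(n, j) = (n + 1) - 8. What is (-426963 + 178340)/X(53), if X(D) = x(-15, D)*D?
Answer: 4691/22 ≈ 213.23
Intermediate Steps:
x(n, j) = -7 + n (x(n, j) = (1 + n) - 8 = -7 + n)
X(D) = -22*D (X(D) = (-7 - 15)*D = -22*D)
(-426963 + 178340)/X(53) = (-426963 + 178340)/((-22*53)) = -248623/(-1166) = -248623*(-1/1166) = 4691/22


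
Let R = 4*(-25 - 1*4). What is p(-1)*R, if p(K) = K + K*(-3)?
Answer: -232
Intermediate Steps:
p(K) = -2*K (p(K) = K - 3*K = -2*K)
R = -116 (R = 4*(-25 - 4) = 4*(-29) = -116)
p(-1)*R = -2*(-1)*(-116) = 2*(-116) = -232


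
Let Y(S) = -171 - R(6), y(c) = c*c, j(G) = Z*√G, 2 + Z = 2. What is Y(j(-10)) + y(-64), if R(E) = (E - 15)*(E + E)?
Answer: 4033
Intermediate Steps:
Z = 0 (Z = -2 + 2 = 0)
j(G) = 0 (j(G) = 0*√G = 0)
R(E) = 2*E*(-15 + E) (R(E) = (-15 + E)*(2*E) = 2*E*(-15 + E))
y(c) = c²
Y(S) = -63 (Y(S) = -171 - 2*6*(-15 + 6) = -171 - 2*6*(-9) = -171 - 1*(-108) = -171 + 108 = -63)
Y(j(-10)) + y(-64) = -63 + (-64)² = -63 + 4096 = 4033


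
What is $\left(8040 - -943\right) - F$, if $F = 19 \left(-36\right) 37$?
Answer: $34291$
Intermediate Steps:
$F = -25308$ ($F = \left(-684\right) 37 = -25308$)
$\left(8040 - -943\right) - F = \left(8040 - -943\right) - -25308 = \left(8040 + 943\right) + 25308 = 8983 + 25308 = 34291$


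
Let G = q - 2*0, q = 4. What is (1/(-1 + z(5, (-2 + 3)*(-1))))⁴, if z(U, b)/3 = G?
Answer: 1/14641 ≈ 6.8301e-5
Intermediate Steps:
G = 4 (G = 4 - 2*0 = 4 + 0 = 4)
z(U, b) = 12 (z(U, b) = 3*4 = 12)
(1/(-1 + z(5, (-2 + 3)*(-1))))⁴ = (1/(-1 + 12))⁴ = (1/11)⁴ = 1/14641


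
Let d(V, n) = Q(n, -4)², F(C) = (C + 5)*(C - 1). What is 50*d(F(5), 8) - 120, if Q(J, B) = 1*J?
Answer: 3080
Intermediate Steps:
Q(J, B) = J
F(C) = (-1 + C)*(5 + C) (F(C) = (5 + C)*(-1 + C) = (-1 + C)*(5 + C))
d(V, n) = n²
50*d(F(5), 8) - 120 = 50*8² - 120 = 50*64 - 120 = 3200 - 120 = 3080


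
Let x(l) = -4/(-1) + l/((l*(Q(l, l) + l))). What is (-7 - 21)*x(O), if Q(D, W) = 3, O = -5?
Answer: -98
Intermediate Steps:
x(l) = 4 + 1/(3 + l) (x(l) = -4/(-1) + l/((l*(3 + l))) = -4*(-1) + l*(1/(l*(3 + l))) = 4 + 1/(3 + l))
(-7 - 21)*x(O) = (-7 - 21)*((13 + 4*(-5))/(3 - 5)) = -28*(13 - 20)/(-2) = -(-14)*(-7) = -28*7/2 = -98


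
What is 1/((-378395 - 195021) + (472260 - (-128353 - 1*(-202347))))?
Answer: -1/175150 ≈ -5.7094e-6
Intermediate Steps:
1/((-378395 - 195021) + (472260 - (-128353 - 1*(-202347)))) = 1/(-573416 + (472260 - (-128353 + 202347))) = 1/(-573416 + (472260 - 1*73994)) = 1/(-573416 + (472260 - 73994)) = 1/(-573416 + 398266) = 1/(-175150) = -1/175150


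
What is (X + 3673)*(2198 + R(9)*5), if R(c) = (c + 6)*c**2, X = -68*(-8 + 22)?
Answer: 22510833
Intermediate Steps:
X = -952 (X = -68*14 = -952)
R(c) = c**2*(6 + c) (R(c) = (6 + c)*c**2 = c**2*(6 + c))
(X + 3673)*(2198 + R(9)*5) = (-952 + 3673)*(2198 + (9**2*(6 + 9))*5) = 2721*(2198 + (81*15)*5) = 2721*(2198 + 1215*5) = 2721*(2198 + 6075) = 2721*8273 = 22510833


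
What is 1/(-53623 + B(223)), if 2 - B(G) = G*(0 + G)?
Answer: -1/103350 ≈ -9.6759e-6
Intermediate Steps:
B(G) = 2 - G**2 (B(G) = 2 - G*(0 + G) = 2 - G*G = 2 - G**2)
1/(-53623 + B(223)) = 1/(-53623 + (2 - 1*223**2)) = 1/(-53623 + (2 - 1*49729)) = 1/(-53623 + (2 - 49729)) = 1/(-53623 - 49727) = 1/(-103350) = -1/103350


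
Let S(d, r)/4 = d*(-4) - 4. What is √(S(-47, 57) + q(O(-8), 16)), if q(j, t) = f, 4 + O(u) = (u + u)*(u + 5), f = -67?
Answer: √669 ≈ 25.865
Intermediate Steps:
S(d, r) = -16 - 16*d (S(d, r) = 4*(d*(-4) - 4) = 4*(-4*d - 4) = 4*(-4 - 4*d) = -16 - 16*d)
O(u) = -4 + 2*u*(5 + u) (O(u) = -4 + (u + u)*(u + 5) = -4 + (2*u)*(5 + u) = -4 + 2*u*(5 + u))
q(j, t) = -67
√(S(-47, 57) + q(O(-8), 16)) = √((-16 - 16*(-47)) - 67) = √((-16 + 752) - 67) = √(736 - 67) = √669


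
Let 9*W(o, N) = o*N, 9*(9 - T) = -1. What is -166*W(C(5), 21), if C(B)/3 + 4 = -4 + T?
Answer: -11620/9 ≈ -1291.1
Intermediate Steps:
T = 82/9 (T = 9 - ⅑*(-1) = 9 + ⅑ = 82/9 ≈ 9.1111)
C(B) = 10/3 (C(B) = -12 + 3*(-4 + 82/9) = -12 + 3*(46/9) = -12 + 46/3 = 10/3)
W(o, N) = N*o/9 (W(o, N) = (o*N)/9 = (N*o)/9 = N*o/9)
-166*W(C(5), 21) = -166*21*10/(9*3) = -166*70/9 = -11620/9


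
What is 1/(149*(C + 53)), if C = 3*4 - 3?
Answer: 1/9238 ≈ 0.00010825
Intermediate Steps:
C = 9 (C = 12 - 3 = 9)
1/(149*(C + 53)) = 1/(149*(9 + 53)) = 1/(149*62) = 1/9238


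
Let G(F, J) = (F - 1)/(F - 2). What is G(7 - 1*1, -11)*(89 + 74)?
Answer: 815/4 ≈ 203.75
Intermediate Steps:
G(F, J) = (-1 + F)/(-2 + F)
G(7 - 1*1, -11)*(89 + 74) = ((-1 + (7 - 1*1))/(-2 + (7 - 1*1)))*(89 + 74) = ((-1 + (7 - 1))/(-2 + (7 - 1)))*163 = ((-1 + 6)/(-2 + 6))*163 = (5/4)*163 = 815/4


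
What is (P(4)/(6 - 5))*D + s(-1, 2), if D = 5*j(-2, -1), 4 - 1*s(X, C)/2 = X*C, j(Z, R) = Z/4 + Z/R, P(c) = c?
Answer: 42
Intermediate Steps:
j(Z, R) = Z/4 + Z/R (j(Z, R) = Z*(¼) + Z/R = Z/4 + Z/R)
s(X, C) = 8 - 2*C*X (s(X, C) = 8 - 2*X*C = 8 - 2*C*X)
D = 15/2 (D = 5*((¼)*(-2) - 2/(-1)) = 5*(-½ - 2*(-1)) = 5*(-½ + 2) = 5*(3/2) = 15/2 ≈ 7.5000)
(P(4)/(6 - 5))*D + s(-1, 2) = (4/(6 - 5))*(15/2) + (8 - 2*2*(-1)) = (4/1)*(15/2) + (8 + 4) = (4*1)*(15/2) + 12 = 4*(15/2) + 12 = 30 + 12 = 42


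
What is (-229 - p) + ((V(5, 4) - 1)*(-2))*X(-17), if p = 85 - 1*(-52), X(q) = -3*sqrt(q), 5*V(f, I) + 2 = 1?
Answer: -366 - 36*I*sqrt(17)/5 ≈ -366.0 - 29.686*I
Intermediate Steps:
V(f, I) = -1/5 (V(f, I) = -2/5 + (1/5)*1 = -2/5 + 1/5 = -1/5)
p = 137 (p = 85 + 52 = 137)
(-229 - p) + ((V(5, 4) - 1)*(-2))*X(-17) = (-229 - 1*137) + ((-1/5 - 1)*(-2))*(-3*I*sqrt(17)) = (-229 - 137) + (-6/5*(-2))*(-3*I*sqrt(17)) = -366 + 12*(-3*I*sqrt(17))/5 = -366 - 36*I*sqrt(17)/5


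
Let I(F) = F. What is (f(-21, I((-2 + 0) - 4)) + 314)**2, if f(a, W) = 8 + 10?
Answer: 110224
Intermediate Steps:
f(a, W) = 18
(f(-21, I((-2 + 0) - 4)) + 314)**2 = (18 + 314)**2 = 332**2 = 110224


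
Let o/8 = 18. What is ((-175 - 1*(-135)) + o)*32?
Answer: 3328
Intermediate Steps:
o = 144 (o = 8*18 = 144)
((-175 - 1*(-135)) + o)*32 = ((-175 - 1*(-135)) + 144)*32 = ((-175 + 135) + 144)*32 = (-40 + 144)*32 = 104*32 = 3328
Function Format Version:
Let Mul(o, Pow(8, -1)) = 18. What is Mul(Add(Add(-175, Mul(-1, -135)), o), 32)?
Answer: 3328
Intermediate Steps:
o = 144 (o = Mul(8, 18) = 144)
Mul(Add(Add(-175, Mul(-1, -135)), o), 32) = Mul(Add(Add(-175, Mul(-1, -135)), 144), 32) = Mul(Add(Add(-175, 135), 144), 32) = Mul(Add(-40, 144), 32) = Mul(104, 32) = 3328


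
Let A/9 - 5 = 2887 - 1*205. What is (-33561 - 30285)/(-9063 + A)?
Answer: -3547/840 ≈ -4.2226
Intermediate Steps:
A = 24183 (A = 45 + 9*(2887 - 1*205) = 45 + 9*(2887 - 205) = 45 + 9*2682 = 45 + 24138 = 24183)
(-33561 - 30285)/(-9063 + A) = (-33561 - 30285)/(-9063 + 24183) = -63846/15120 = -63846*1/15120 = -3547/840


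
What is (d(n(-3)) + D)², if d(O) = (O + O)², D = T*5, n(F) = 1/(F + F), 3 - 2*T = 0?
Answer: 18769/324 ≈ 57.929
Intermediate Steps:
T = 3/2 (T = 3/2 - ½*0 = 3/2 + 0 = 3/2 ≈ 1.5000)
n(F) = 1/(2*F)
D = 15/2 (D = (3/2)*5 = 15/2 ≈ 7.5000)
d(O) = 4*O² (d(O) = (2*O)² = 4*O²)
(d(n(-3)) + D)² = (4*((½)/(-3))² + 15/2)² = (4*((½)*(-⅓))² + 15/2)² = (4*(-⅙)² + 15/2)² = (4*(1/36) + 15/2)² = (⅑ + 15/2)² = (137/18)² = 18769/324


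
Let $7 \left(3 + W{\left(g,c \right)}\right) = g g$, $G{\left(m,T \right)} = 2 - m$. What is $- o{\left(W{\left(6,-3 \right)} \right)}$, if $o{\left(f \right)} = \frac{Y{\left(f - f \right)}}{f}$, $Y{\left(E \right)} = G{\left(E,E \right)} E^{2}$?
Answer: $0$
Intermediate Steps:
$Y{\left(E \right)} = E^{2} \left(2 - E\right)$ ($Y{\left(E \right)} = \left(2 - E\right) E^{2} = E^{2} \left(2 - E\right)$)
$W{\left(g,c \right)} = -3 + \frac{g^{2}}{7}$ ($W{\left(g,c \right)} = -3 + \frac{g g}{7} = -3 + \frac{g^{2}}{7}$)
$o{\left(f \right)} = 0$ ($o{\left(f \right)} = \frac{\left(f - f\right)^{2} \left(2 - \left(f - f\right)\right)}{f} = \frac{0^{2} \left(2 - 0\right)}{f} = \frac{0 \left(2 + 0\right)}{f} = \frac{0 \cdot 2}{f} = \frac{0}{f} = 0$)
$- o{\left(W{\left(6,-3 \right)} \right)} = \left(-1\right) 0 = 0$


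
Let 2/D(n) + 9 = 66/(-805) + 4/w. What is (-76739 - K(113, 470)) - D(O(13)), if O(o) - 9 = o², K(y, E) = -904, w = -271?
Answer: -150494197025/1984501 ≈ -75835.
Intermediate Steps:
O(o) = 9 + o²
D(n) = -436310/1984501 (D(n) = 2/(-9 + (66/(-805) + 4/(-271))) = 2/(-9 + (66*(-1/805) + 4*(-1/271))) = 2/(-9 + (-66/805 - 4/271)) = 2/(-9 - 21106/218155) = 2/(-1984501/218155) = 2*(-218155/1984501) = -436310/1984501)
(-76739 - K(113, 470)) - D(O(13)) = (-76739 - 1*(-904)) - 1*(-436310/1984501) = (-76739 + 904) + 436310/1984501 = -75835 + 436310/1984501 = -150494197025/1984501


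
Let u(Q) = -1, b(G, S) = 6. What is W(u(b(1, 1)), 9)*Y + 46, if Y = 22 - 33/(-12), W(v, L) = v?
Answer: 85/4 ≈ 21.250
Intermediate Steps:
Y = 99/4 (Y = 22 - 33*(-1/12) = 22 + 11/4 = 99/4 ≈ 24.750)
W(u(b(1, 1)), 9)*Y + 46 = -1*99/4 + 46 = -99/4 + 46 = 85/4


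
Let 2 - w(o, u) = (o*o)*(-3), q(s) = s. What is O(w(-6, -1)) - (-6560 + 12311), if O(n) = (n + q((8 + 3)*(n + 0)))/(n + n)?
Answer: -5745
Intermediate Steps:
w(o, u) = 2 + 3*o² (w(o, u) = 2 - o*o*(-3) = 2 - o²*(-3) = 2 - (-3)*o² = 2 + 3*o²)
O(n) = 6 (O(n) = (n + (8 + 3)*(n + 0))/(n + n) = (n + 11*n)/((2*n)) = (12*n)*(1/(2*n)) = 6)
O(w(-6, -1)) - (-6560 + 12311) = 6 - (-6560 + 12311) = 6 - 1*5751 = 6 - 5751 = -5745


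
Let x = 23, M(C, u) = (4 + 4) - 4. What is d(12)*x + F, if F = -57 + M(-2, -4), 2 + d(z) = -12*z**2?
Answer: -39843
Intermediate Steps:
d(z) = -2 - 12*z**2
M(C, u) = 4 (M(C, u) = 8 - 4 = 4)
F = -53 (F = -57 + 4 = -53)
d(12)*x + F = (-2 - 12*12**2)*23 - 53 = (-2 - 12*144)*23 - 53 = (-2 - 1728)*23 - 53 = -1730*23 - 53 = -39790 - 53 = -39843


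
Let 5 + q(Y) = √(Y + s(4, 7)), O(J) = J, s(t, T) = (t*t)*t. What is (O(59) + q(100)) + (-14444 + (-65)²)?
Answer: -10165 + 2*√41 ≈ -10152.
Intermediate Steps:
s(t, T) = t³ (s(t, T) = t²*t = t³)
q(Y) = -5 + √(64 + Y) (q(Y) = -5 + √(Y + 4³) = -5 + √(Y + 64) = -5 + √(64 + Y))
(O(59) + q(100)) + (-14444 + (-65)²) = (59 + (-5 + √(64 + 100))) + (-14444 + (-65)²) = (59 + (-5 + √164)) + (-14444 + 4225) = (59 + (-5 + 2*√41)) - 10219 = (54 + 2*√41) - 10219 = -10165 + 2*√41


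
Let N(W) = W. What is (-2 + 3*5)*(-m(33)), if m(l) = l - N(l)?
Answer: 0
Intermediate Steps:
m(l) = 0 (m(l) = l - l = 0)
(-2 + 3*5)*(-m(33)) = (-2 + 3*5)*(-1*0) = (-2 + 15)*0 = 13*0 = 0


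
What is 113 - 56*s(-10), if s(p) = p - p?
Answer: 113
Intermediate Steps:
s(p) = 0
113 - 56*s(-10) = 113 - 56*0 = 113 + 0 = 113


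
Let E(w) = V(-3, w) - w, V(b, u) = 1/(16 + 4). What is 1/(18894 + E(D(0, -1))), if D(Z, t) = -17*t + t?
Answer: 20/377561 ≈ 5.2972e-5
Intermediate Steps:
V(b, u) = 1/20
D(Z, t) = -16*t
E(w) = 1/20 - w
1/(18894 + E(D(0, -1))) = 1/(18894 + (1/20 - (-16)*(-1))) = 1/(18894 + (1/20 - 1*16)) = 1/(18894 + (1/20 - 16)) = 1/(18894 - 319/20) = 1/(377561/20) = 20/377561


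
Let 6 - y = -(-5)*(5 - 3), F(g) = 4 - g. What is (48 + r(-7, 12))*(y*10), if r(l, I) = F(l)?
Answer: -2360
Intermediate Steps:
r(l, I) = 4 - l
y = -4 (y = 6 - (-1)*(-5*(5 - 3)) = 6 - (-1)*(-5*2) = 6 - (-1)*(-10) = 6 - 1*10 = 6 - 10 = -4)
(48 + r(-7, 12))*(y*10) = (48 + (4 - 1*(-7)))*(-4*10) = (48 + (4 + 7))*(-40) = (48 + 11)*(-40) = 59*(-40) = -2360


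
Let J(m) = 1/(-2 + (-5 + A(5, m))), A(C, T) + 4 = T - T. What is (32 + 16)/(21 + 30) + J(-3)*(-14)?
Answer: 414/187 ≈ 2.2139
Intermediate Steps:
A(C, T) = -4 (A(C, T) = -4 + (T - T) = -4 + 0 = -4)
J(m) = -1/11 (J(m) = 1/(-2 + (-5 - 4)) = 1/(-2 - 9) = 1/(-11) = -1/11)
(32 + 16)/(21 + 30) + J(-3)*(-14) = (32 + 16)/(21 + 30) - 1/11*(-14) = 48/51 + 14/11 = 48*(1/51) + 14/11 = 16/17 + 14/11 = 414/187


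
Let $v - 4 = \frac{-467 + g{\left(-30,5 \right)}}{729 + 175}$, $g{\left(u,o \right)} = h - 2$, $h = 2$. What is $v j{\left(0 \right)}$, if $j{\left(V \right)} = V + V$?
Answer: $0$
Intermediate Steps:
$j{\left(V \right)} = 2 V$
$g{\left(u,o \right)} = 0$ ($g{\left(u,o \right)} = 2 - 2 = 0$)
$v = \frac{3149}{904}$ ($v = 4 + \frac{-467 + 0}{729 + 175} = 4 - \frac{467}{904} = \frac{3149}{904} \approx 3.4834$)
$v j{\left(0 \right)} = \frac{3149 \cdot 2 \cdot 0}{904} = \frac{3149}{904} \cdot 0 = 0$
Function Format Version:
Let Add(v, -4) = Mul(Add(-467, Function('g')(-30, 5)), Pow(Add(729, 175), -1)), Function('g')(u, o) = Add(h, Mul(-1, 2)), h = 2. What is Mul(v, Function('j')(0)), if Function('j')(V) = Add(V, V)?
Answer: 0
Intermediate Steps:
Function('j')(V) = Mul(2, V)
Function('g')(u, o) = 0 (Function('g')(u, o) = Add(2, Mul(-1, 2)) = Add(2, -2) = 0)
v = Rational(3149, 904) (v = Add(4, Mul(Add(-467, 0), Pow(Add(729, 175), -1))) = Add(4, Mul(-467, Pow(904, -1))) = Add(4, Mul(-467, Rational(1, 904))) = Add(4, Rational(-467, 904)) = Rational(3149, 904) ≈ 3.4834)
Mul(v, Function('j')(0)) = Mul(Rational(3149, 904), Mul(2, 0)) = Mul(Rational(3149, 904), 0) = 0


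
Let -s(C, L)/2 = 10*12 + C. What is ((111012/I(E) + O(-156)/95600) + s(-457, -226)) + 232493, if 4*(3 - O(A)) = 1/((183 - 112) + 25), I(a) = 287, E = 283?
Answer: 2460695946416737/10535884800 ≈ 2.3355e+5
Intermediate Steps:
O(A) = 1151/384 (O(A) = 3 - 1/(4*((183 - 112) + 25)) = 3 - 1/(4*(71 + 25)) = 3 - 1/4/96 = 3 - 1/4*1/96 = 3 - 1/384 = 1151/384)
s(C, L) = -240 - 2*C (s(C, L) = -2*(10*12 + C) = -2*(120 + C) = -240 - 2*C)
((111012/I(E) + O(-156)/95600) + s(-457, -226)) + 232493 = ((111012/287 + (1151/384)/95600) + (-240 - 2*(-457))) + 232493 = ((111012*(1/287) + (1151/384)*(1/95600)) + (-240 + 914)) + 232493 = ((111012/287 + 1151/36710400) + 674) + 232493 = (4075295255137/10535884800 + 674) + 232493 = 11176481610337/10535884800 + 232493 = 2460695946416737/10535884800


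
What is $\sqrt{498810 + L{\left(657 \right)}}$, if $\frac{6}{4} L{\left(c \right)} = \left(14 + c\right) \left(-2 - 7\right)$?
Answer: $24 \sqrt{859} \approx 703.41$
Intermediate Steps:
$L{\left(c \right)} = -84 - 6 c$ ($L{\left(c \right)} = \frac{2 \left(14 + c\right) \left(-2 - 7\right)}{3} = \frac{2 \left(14 + c\right) \left(-9\right)}{3} = \frac{2 \left(-126 - 9 c\right)}{3} = -84 - 6 c$)
$\sqrt{498810 + L{\left(657 \right)}} = \sqrt{498810 - 4026} = \sqrt{494784} = 24 \sqrt{859}$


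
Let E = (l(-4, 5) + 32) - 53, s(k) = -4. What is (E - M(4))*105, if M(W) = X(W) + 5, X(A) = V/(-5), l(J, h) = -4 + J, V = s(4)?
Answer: -3654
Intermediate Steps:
V = -4
E = -29 (E = ((-4 - 4) + 32) - 53 = (-8 + 32) - 53 = 24 - 53 = -29)
X(A) = ⅘ (X(A) = -4/(-5) = -4*(-⅕) = ⅘)
M(W) = 29/5 (M(W) = ⅘ + 5 = 29/5)
(E - M(4))*105 = (-29 - 1*29/5)*105 = (-29 - 29/5)*105 = -174/5*105 = -3654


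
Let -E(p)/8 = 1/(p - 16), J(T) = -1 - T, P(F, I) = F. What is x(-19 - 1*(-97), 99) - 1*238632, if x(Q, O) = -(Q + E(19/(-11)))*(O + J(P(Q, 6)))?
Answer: -9367840/39 ≈ -2.4020e+5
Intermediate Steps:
E(p) = -8/(-16 + p) (E(p) = -8/(p - 16) = -8/(-16 + p))
x(Q, O) = -(88/195 + Q)*(-1 + O - Q) (x(Q, O) = -(Q - 8/(-16 + 19/(-11)))*(O + (-1 - Q)) = -(Q - 8/(-16 + 19*(-1/11)))*(-1 + O - Q) = -(Q - 8/(-16 - 19/11))*(-1 + O - Q) = -(Q - 8/(-195/11))*(-1 + O - Q) = -(Q - 8*(-11/195))*(-1 + O - Q) = -(Q + 88/195)*(-1 + O - Q) = -(88/195 + Q)*(-1 + O - Q))
x(-19 - 1*(-97), 99) - 1*238632 = (88/195 + (-19 - 1*(-97))² - 88/195*99 + 283*(-19 - 1*(-97))/195 - 1*99*(-19 - 1*(-97))) - 1*238632 = (88/195 + (-19 + 97)² - 2904/65 + 283*(-19 + 97)/195 - 1*99*(-19 + 97)) - 238632 = (88/195 + 78² - 2904/65 + (283/195)*78 - 1*99*78) - 238632 = (88/195 + 6084 - 2904/65 + 566/5 - 7722) - 238632 = -61192/39 - 238632 = -9367840/39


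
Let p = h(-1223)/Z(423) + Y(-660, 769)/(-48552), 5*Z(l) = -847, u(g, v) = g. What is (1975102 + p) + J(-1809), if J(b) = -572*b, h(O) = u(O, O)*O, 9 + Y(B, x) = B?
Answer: 839541471449/279752 ≈ 3.0010e+6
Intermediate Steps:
Y(B, x) = -9 + B
Z(l) = -847/5 (Z(l) = (⅕)*(-847) = -847/5)
h(O) = O² (h(O) = O*O = O²)
p = -2470085751/279752 (p = (-1223)²/(-847/5) + (-9 - 660)/(-48552) = 1495729*(-5/847) - 669*(-1/48552) = -7478645/847 + 223/16184 = -2470085751/279752 ≈ -8829.6)
(1975102 + p) + J(-1809) = (1975102 - 2470085751/279752) - 572*(-1809) = 550068648953/279752 + 1034748 = 839541471449/279752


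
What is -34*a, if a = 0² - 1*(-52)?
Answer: -1768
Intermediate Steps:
a = 52 (a = 0 + 52 = 52)
-34*a = -34*52 = -1768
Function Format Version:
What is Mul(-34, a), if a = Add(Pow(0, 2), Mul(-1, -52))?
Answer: -1768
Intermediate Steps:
a = 52 (a = Add(0, 52) = 52)
Mul(-34, a) = Mul(-34, 52) = -1768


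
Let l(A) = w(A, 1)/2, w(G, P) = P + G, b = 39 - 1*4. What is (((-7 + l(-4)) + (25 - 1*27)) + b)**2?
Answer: 2401/4 ≈ 600.25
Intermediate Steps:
b = 35 (b = 39 - 4 = 35)
w(G, P) = G + P
l(A) = 1/2 + A/2 (l(A) = (A + 1)/2 = (1 + A)*(1/2) = 1/2 + A/2)
(((-7 + l(-4)) + (25 - 1*27)) + b)**2 = (((-7 + (1/2 + (1/2)*(-4))) + (25 - 1*27)) + 35)**2 = (((-7 + (1/2 - 2)) + (25 - 27)) + 35)**2 = (((-7 - 3/2) - 2) + 35)**2 = ((-17/2 - 2) + 35)**2 = (-21/2 + 35)**2 = (49/2)**2 = 2401/4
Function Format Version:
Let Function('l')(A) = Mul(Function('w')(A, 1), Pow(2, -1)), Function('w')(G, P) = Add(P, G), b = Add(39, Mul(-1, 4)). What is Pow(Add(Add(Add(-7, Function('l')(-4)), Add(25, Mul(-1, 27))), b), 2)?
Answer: Rational(2401, 4) ≈ 600.25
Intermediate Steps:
b = 35 (b = Add(39, -4) = 35)
Function('w')(G, P) = Add(G, P)
Function('l')(A) = Add(Rational(1, 2), Mul(Rational(1, 2), A)) (Function('l')(A) = Mul(Add(A, 1), Pow(2, -1)) = Mul(Add(1, A), Rational(1, 2)) = Add(Rational(1, 2), Mul(Rational(1, 2), A)))
Pow(Add(Add(Add(-7, Function('l')(-4)), Add(25, Mul(-1, 27))), b), 2) = Pow(Add(Add(Add(-7, Add(Rational(1, 2), Mul(Rational(1, 2), -4))), Add(25, Mul(-1, 27))), 35), 2) = Pow(Add(Add(Add(-7, Add(Rational(1, 2), -2)), Add(25, -27)), 35), 2) = Pow(Add(Add(Add(-7, Rational(-3, 2)), -2), 35), 2) = Pow(Add(Add(Rational(-17, 2), -2), 35), 2) = Pow(Add(Rational(-21, 2), 35), 2) = Pow(Rational(49, 2), 2) = Rational(2401, 4)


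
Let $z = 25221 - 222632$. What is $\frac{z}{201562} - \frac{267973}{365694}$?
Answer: $- \frac{31551298015}{18427503507} \approx -1.7122$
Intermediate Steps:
$z = -197411$
$\frac{z}{201562} - \frac{267973}{365694} = - \frac{197411}{201562} - \frac{267973}{365694} = - \frac{31551298015}{18427503507}$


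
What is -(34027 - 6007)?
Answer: -28020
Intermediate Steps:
-(34027 - 6007) = -1*28020 = -28020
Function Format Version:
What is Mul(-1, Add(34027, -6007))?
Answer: -28020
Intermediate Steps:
Mul(-1, Add(34027, -6007)) = Mul(-1, 28020) = -28020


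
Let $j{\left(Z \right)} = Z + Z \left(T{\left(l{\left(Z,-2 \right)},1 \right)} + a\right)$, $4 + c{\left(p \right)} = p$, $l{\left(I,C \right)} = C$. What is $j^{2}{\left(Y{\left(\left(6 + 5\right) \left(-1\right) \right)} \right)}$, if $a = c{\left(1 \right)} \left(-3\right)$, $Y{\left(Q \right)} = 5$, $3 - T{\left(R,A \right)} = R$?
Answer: $5625$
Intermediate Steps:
$T{\left(R,A \right)} = 3 - R$
$c{\left(p \right)} = -4 + p$
$a = 9$ ($a = \left(-4 + 1\right) \left(-3\right) = \left(-3\right) \left(-3\right) = 9$)
$j{\left(Z \right)} = 15 Z$ ($j{\left(Z \right)} = Z + Z \left(\left(3 - -2\right) + 9\right) = Z + Z \left(\left(3 + 2\right) + 9\right) = Z + Z \left(5 + 9\right) = Z + Z 14 = Z + 14 Z = 15 Z$)
$j^{2}{\left(Y{\left(\left(6 + 5\right) \left(-1\right) \right)} \right)} = \left(15 \cdot 5\right)^{2} = 75^{2} = 5625$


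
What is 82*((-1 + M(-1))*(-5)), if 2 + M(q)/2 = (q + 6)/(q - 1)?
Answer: 4100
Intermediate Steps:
M(q) = -4 + 2*(6 + q)/(-1 + q) (M(q) = -4 + 2*((q + 6)/(q - 1)) = -4 + 2*((6 + q)/(-1 + q)) = -4 + 2*(6 + q)/(-1 + q))
82*((-1 + M(-1))*(-5)) = 82*((-1 + 2*(8 - 1*(-1))/(-1 - 1))*(-5)) = 82*((-1 + 2*(8 + 1)/(-2))*(-5)) = 82*((-1 + 2*(-1/2)*9)*(-5)) = 82*((-1 - 9)*(-5)) = 82*(-10*(-5)) = 82*50 = 4100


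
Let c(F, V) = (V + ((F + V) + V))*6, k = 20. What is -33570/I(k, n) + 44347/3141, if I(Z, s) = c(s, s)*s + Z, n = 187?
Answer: 18556964701/1318082958 ≈ 14.079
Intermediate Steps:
c(F, V) = 6*F + 18*V (c(F, V) = (V + (F + 2*V))*6 = (F + 3*V)*6 = 6*F + 18*V)
I(Z, s) = Z + 24*s² (I(Z, s) = (6*s + 18*s)*s + Z = (24*s)*s + Z = 24*s² + Z = Z + 24*s²)
-33570/I(k, n) + 44347/3141 = -33570/(20 + 24*187²) + 44347/3141 = -33570/(20 + 24*34969) + 44347*(1/3141) = -33570/(20 + 839256) + 44347/3141 = -33570/839276 + 44347/3141 = -33570*1/839276 + 44347/3141 = -16785/419638 + 44347/3141 = 18556964701/1318082958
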